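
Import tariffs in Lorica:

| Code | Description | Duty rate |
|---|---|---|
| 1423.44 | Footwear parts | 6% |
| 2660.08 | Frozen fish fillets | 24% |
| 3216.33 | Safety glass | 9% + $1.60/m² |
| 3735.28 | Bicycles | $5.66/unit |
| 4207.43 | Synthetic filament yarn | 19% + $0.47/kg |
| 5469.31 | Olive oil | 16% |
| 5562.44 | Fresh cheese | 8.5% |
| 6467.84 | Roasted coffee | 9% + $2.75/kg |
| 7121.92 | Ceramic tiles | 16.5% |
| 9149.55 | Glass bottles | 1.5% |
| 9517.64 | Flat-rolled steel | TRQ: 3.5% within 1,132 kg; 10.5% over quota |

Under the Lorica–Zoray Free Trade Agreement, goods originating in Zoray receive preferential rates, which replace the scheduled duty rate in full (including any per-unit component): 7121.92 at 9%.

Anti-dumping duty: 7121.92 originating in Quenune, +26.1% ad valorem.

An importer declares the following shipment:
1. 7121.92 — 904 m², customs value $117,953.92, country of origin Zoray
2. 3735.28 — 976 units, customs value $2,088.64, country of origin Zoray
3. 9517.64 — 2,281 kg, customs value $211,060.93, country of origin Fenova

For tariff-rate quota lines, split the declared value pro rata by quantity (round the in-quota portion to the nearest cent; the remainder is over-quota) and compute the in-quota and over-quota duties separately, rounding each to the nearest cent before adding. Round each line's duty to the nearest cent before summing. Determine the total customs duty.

Line 1 (7121.92, Zoray, 904 m², $117,953.92):
Base rate for 7121.92 is 16.5%.
Origin Zoray qualifies under the Lorica–Zoray agreement and 7121.92 is covered: preferential rate 9% applies instead.
The additional-duty order on 7121.92 targets Quenune, not Zoray; it does not apply.
Duty = $117,953.92 × 9% = $10,615.85.
Line 2 (3735.28, Zoray, 976 units, $2,088.64):
Base rate for 3735.28 is $5.66/unit.
Origin Zoray is the FTA partner but 3735.28 is not on the preference list; base rate stands.
Duty = 976 × $5.66 = $5,524.16.
Line 3 (9517.64, Fenova, 2,281 kg, $211,060.93):
Code 9517.64 is under a tariff-rate quota (threshold 1,132 kg). In-quota: 1,132 kg at 3.5%; over-quota: 1,149 kg at 10.5%.
Pro-rata value split: in-quota = $211,060.93 × 1,132/2,281 = $104,743.96; over-quota = $211,060.93 − $104,743.96 = $106,316.97.
In-quota duty = $104,743.96 × 3.5% = $3,666.04. Over-quota duty = $106,316.97 × 10.5% = $11,163.28.
Line duty = $3,666.04 + $11,163.28 = $14,829.32.
Total = $10,615.85 + $5,524.16 + $14,829.32 = $30,969.33.

$30,969.33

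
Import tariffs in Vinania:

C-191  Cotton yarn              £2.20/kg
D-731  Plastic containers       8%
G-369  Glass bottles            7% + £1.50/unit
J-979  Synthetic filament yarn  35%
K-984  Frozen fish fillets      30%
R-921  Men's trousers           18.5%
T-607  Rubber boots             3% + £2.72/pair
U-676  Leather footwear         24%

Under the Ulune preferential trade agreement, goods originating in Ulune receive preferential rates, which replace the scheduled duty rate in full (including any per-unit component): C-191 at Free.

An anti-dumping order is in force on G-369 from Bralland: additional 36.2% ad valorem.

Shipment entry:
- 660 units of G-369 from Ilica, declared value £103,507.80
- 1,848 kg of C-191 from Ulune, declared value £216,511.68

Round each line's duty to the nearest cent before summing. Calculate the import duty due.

Line 1 (G-369, Ilica, 660 units, £103,507.80):
Base rate for G-369 is 7% + £1.50/unit.
The additional-duty order on G-369 targets Bralland, not Ilica; it does not apply.
Duty = £103,507.80 × 7% + 660 × £1.50 = £8,235.55.
Line 2 (C-191, Ulune, 1,848 kg, £216,511.68):
Base rate for C-191 is £2.20/kg.
Origin Ulune qualifies under the Vinania–Ulune agreement and C-191 is covered: preferential rate Free applies instead.
Duty = £216,511.68 × 0% = £0.00.
Total = £8,235.55 + £0.00 = £8,235.55.

£8,235.55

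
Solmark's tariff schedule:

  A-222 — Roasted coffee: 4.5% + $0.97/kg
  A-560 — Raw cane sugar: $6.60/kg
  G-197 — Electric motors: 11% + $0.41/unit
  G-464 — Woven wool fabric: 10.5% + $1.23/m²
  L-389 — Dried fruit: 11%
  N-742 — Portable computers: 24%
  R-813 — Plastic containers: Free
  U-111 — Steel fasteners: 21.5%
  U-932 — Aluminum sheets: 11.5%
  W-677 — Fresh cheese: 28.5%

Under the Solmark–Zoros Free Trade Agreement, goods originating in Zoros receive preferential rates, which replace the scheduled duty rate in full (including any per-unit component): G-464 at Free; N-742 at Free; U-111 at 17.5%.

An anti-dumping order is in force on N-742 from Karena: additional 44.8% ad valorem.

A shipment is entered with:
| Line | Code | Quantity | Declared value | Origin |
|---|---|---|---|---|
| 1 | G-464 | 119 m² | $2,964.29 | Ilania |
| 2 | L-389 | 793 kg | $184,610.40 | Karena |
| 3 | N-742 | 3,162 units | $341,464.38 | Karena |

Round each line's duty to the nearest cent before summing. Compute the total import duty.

$255,692.25

Line 1 (G-464, Ilania, 119 m², $2,964.29):
Base rate for G-464 is 10.5% + $1.23/m².
G-464 has an FTA preferential rate, but origin Ilania is not Zoros; base rate stands.
Duty = $2,964.29 × 10.5% + 119 × $1.23 = $457.62.
Line 2 (L-389, Karena, 793 kg, $184,610.40):
Base rate for L-389 is 11%.
Duty = $184,610.40 × 11% = $20,307.14.
Line 3 (N-742, Karena, 3,162 units, $341,464.38):
Base rate for N-742 is 24%.
N-742 has an FTA preferential rate, but origin Karena is not Zoros; base rate stands.
Additional duty on N-742 from Karena: +44.8%. Applied ad valorem rate: 24% + 44.8% = 68.8%.
Duty = $341,464.38 × 68.8% = $234,927.49.
Total = $457.62 + $20,307.14 + $234,927.49 = $255,692.25.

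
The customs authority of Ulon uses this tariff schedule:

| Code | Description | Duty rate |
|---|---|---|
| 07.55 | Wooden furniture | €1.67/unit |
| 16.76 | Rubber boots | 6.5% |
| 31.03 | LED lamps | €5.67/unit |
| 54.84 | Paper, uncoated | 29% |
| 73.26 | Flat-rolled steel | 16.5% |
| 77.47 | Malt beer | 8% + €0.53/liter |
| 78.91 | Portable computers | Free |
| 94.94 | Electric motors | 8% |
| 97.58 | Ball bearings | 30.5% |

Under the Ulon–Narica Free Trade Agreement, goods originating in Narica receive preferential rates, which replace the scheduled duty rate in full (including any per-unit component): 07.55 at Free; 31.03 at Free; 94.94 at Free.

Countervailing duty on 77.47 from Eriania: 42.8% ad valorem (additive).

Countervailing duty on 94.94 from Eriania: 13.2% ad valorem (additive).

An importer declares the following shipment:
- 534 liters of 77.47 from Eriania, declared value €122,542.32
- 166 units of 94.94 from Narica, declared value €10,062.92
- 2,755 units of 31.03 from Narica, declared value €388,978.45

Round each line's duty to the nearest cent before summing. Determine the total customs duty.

Line 1 (77.47, Eriania, 534 liters, €122,542.32):
Base rate for 77.47 is 8% + €0.53/liter.
Additional duty on 77.47 from Eriania: +42.8%. Applied ad valorem rate: 8% + 42.8% = 50.8%.
Duty = €122,542.32 × 50.8% + 534 × €0.53 = €62,534.52.
Line 2 (94.94, Narica, 166 units, €10,062.92):
Base rate for 94.94 is 8%.
Origin Narica qualifies under the Ulon–Narica agreement and 94.94 is covered: preferential rate Free applies instead.
The additional-duty order on 94.94 targets Eriania, not Narica; it does not apply.
Duty = €10,062.92 × 0% = €0.00.
Line 3 (31.03, Narica, 2,755 units, €388,978.45):
Base rate for 31.03 is €5.67/unit.
Origin Narica qualifies under the Ulon–Narica agreement and 31.03 is covered: preferential rate Free applies instead.
Duty = €388,978.45 × 0% = €0.00.
Total = €62,534.52 + €0.00 + €0.00 = €62,534.52.

€62,534.52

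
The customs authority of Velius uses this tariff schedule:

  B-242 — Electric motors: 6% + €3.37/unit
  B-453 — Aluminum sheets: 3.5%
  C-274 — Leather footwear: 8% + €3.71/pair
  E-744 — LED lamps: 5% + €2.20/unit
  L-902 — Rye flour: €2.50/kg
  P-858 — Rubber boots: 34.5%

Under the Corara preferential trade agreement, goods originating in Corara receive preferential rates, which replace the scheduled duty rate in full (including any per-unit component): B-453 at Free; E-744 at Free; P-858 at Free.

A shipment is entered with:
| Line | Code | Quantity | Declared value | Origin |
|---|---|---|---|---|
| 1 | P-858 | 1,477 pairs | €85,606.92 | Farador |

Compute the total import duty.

Line 1 (P-858, Farador, 1,477 pairs, €85,606.92):
Base rate for P-858 is 34.5%.
P-858 has an FTA preferential rate, but origin Farador is not Corara; base rate stands.
Duty = €85,606.92 × 34.5% = €29,534.39.

€29,534.39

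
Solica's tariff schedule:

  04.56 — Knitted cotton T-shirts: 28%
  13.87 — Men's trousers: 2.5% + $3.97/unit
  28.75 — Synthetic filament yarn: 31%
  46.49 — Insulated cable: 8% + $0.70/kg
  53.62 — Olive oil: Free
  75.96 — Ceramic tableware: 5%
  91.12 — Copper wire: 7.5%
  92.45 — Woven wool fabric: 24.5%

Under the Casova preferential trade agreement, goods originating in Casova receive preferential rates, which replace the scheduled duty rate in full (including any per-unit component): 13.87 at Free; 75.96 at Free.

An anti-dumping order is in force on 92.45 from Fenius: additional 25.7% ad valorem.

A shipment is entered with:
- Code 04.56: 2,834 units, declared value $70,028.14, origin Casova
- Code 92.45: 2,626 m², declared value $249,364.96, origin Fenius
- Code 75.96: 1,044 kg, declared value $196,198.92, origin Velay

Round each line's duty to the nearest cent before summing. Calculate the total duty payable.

$154,599.04

Line 1 (04.56, Casova, 2,834 units, $70,028.14):
Base rate for 04.56 is 28%.
Origin Casova is the FTA partner but 04.56 is not on the preference list; base rate stands.
Duty = $70,028.14 × 28% = $19,607.88.
Line 2 (92.45, Fenius, 2,626 m², $249,364.96):
Base rate for 92.45 is 24.5%.
Additional duty on 92.45 from Fenius: +25.7%. Applied ad valorem rate: 24.5% + 25.7% = 50.2%.
Duty = $249,364.96 × 50.2% = $125,181.21.
Line 3 (75.96, Velay, 1,044 kg, $196,198.92):
Base rate for 75.96 is 5%.
75.96 has an FTA preferential rate, but origin Velay is not Casova; base rate stands.
Duty = $196,198.92 × 5% = $9,809.95.
Total = $19,607.88 + $125,181.21 + $9,809.95 = $154,599.04.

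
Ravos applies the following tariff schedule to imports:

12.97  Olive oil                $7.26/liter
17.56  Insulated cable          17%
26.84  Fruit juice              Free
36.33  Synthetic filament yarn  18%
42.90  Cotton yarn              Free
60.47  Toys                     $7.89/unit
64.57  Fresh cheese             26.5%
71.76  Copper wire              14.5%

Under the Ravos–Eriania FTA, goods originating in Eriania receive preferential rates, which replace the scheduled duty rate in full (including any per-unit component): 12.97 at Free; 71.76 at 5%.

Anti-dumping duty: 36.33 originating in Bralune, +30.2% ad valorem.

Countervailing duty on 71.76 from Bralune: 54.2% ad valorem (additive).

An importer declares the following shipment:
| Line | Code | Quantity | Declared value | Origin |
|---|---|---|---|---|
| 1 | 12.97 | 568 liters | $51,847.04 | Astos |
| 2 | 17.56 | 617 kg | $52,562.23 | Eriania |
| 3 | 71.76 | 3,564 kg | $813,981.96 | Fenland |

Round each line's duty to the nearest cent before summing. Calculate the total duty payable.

Line 1 (12.97, Astos, 568 liters, $51,847.04):
Base rate for 12.97 is $7.26/liter.
12.97 has an FTA preferential rate, but origin Astos is not Eriania; base rate stands.
Duty = 568 × $7.26 = $4,123.68.
Line 2 (17.56, Eriania, 617 kg, $52,562.23):
Base rate for 17.56 is 17%.
Origin Eriania is the FTA partner but 17.56 is not on the preference list; base rate stands.
Duty = $52,562.23 × 17% = $8,935.58.
Line 3 (71.76, Fenland, 3,564 kg, $813,981.96):
Base rate for 71.76 is 14.5%.
71.76 has an FTA preferential rate, but origin Fenland is not Eriania; base rate stands.
The additional-duty order on 71.76 targets Bralune, not Fenland; it does not apply.
Duty = $813,981.96 × 14.5% = $118,027.38.
Total = $4,123.68 + $8,935.58 + $118,027.38 = $131,086.64.

$131,086.64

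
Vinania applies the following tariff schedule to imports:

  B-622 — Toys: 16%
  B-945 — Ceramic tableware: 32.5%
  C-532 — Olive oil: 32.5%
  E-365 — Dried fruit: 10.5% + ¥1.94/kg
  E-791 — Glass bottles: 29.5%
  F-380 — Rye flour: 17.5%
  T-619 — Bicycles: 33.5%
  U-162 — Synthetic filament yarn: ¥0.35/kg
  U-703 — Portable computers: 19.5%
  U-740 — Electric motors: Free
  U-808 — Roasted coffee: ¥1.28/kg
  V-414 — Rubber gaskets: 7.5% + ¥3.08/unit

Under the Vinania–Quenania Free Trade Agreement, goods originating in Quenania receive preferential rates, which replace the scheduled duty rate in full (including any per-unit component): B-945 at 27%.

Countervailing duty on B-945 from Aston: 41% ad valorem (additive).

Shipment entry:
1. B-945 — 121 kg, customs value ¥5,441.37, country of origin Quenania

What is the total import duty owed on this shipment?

Line 1 (B-945, Quenania, 121 kg, ¥5,441.37):
Base rate for B-945 is 32.5%.
Origin Quenania qualifies under the Vinania–Quenania agreement and B-945 is covered: preferential rate 27% applies instead.
The additional-duty order on B-945 targets Aston, not Quenania; it does not apply.
Duty = ¥5,441.37 × 27% = ¥1,469.17.

¥1,469.17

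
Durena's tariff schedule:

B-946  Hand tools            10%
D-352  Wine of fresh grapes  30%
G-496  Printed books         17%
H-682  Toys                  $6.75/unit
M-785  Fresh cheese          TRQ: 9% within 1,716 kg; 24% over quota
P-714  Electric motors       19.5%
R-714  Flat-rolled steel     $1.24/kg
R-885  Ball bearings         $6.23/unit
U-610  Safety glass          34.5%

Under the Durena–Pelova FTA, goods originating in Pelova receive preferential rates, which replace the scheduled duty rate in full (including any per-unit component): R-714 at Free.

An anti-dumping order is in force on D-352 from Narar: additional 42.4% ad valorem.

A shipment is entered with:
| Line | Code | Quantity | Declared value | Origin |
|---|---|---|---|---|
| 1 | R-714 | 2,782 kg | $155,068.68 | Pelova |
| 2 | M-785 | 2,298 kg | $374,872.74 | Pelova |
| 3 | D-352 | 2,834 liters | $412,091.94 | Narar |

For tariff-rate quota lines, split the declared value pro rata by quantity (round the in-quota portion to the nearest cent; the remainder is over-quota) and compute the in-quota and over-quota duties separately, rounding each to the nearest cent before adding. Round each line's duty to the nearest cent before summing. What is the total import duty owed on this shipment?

Line 1 (R-714, Pelova, 2,782 kg, $155,068.68):
Base rate for R-714 is $1.24/kg.
Origin Pelova qualifies under the Durena–Pelova agreement and R-714 is covered: preferential rate Free applies instead.
Duty = $155,068.68 × 0% = $0.00.
Line 2 (M-785, Pelova, 2,298 kg, $374,872.74):
Code M-785 is under a tariff-rate quota (threshold 1,716 kg). In-quota: 1,716 kg at 9%; over-quota: 582 kg at 24%.
Pro-rata value split: in-quota = $374,872.74 × 1,716/2,298 = $279,931.08; over-quota = $374,872.74 − $279,931.08 = $94,941.66.
In-quota duty = $279,931.08 × 9% = $25,193.80. Over-quota duty = $94,941.66 × 24% = $22,786.00.
Line duty = $25,193.80 + $22,786.00 = $47,979.80.
Line 3 (D-352, Narar, 2,834 liters, $412,091.94):
Base rate for D-352 is 30%.
Additional duty on D-352 from Narar: +42.4%. Applied ad valorem rate: 30% + 42.4% = 72.4%.
Duty = $412,091.94 × 72.4% = $298,354.56.
Total = $0.00 + $47,979.80 + $298,354.56 = $346,334.36.

$346,334.36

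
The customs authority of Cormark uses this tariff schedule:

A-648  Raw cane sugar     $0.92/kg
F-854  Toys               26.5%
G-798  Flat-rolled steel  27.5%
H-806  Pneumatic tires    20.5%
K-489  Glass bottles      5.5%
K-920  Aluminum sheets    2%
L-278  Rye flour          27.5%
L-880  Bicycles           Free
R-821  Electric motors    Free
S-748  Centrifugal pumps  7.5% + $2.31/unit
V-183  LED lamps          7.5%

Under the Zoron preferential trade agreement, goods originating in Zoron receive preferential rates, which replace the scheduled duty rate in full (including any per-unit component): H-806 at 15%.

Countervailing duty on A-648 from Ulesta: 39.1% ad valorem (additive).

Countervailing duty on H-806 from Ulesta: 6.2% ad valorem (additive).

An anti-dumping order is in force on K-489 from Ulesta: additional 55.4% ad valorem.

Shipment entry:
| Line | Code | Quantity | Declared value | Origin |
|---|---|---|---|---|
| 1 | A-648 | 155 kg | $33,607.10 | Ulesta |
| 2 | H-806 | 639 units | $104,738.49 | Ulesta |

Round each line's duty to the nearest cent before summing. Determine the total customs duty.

Line 1 (A-648, Ulesta, 155 kg, $33,607.10):
Base rate for A-648 is $0.92/kg.
Additional duty on A-648 from Ulesta: +39.1% ad valorem. Applied ad valorem rate = 39.1%.
Duty = $33,607.10 × 39.1% + 155 × $0.92 = $13,282.98.
Line 2 (H-806, Ulesta, 639 units, $104,738.49):
Base rate for H-806 is 20.5%.
H-806 has an FTA preferential rate, but origin Ulesta is not Zoron; base rate stands.
Additional duty on H-806 from Ulesta: +6.2%. Applied ad valorem rate: 20.5% + 6.2% = 26.7%.
Duty = $104,738.49 × 26.7% = $27,965.18.
Total = $13,282.98 + $27,965.18 = $41,248.16.

$41,248.16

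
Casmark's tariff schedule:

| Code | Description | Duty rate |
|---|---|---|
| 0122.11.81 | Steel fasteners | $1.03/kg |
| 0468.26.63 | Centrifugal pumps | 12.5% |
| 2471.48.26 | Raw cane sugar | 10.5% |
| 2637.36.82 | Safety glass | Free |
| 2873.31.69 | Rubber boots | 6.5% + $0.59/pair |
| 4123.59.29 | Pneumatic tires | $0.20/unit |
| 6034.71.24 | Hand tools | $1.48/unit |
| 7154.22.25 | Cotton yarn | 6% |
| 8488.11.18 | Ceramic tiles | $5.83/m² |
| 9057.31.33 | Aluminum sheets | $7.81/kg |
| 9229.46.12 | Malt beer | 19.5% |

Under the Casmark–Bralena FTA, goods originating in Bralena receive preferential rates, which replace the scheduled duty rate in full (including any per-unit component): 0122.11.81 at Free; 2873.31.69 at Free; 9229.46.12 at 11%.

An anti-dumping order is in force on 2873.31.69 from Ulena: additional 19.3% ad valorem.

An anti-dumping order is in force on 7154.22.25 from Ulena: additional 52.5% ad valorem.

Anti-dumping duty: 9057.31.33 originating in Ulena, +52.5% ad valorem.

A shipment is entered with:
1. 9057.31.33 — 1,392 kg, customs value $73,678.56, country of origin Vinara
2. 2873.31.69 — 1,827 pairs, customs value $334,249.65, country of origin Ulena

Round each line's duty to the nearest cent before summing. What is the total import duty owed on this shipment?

$98,185.86

Line 1 (9057.31.33, Vinara, 1,392 kg, $73,678.56):
Base rate for 9057.31.33 is $7.81/kg.
The additional-duty order on 9057.31.33 targets Ulena, not Vinara; it does not apply.
Duty = 1,392 × $7.81 = $10,871.52.
Line 2 (2873.31.69, Ulena, 1,827 pairs, $334,249.65):
Base rate for 2873.31.69 is 6.5% + $0.59/pair.
2873.31.69 has an FTA preferential rate, but origin Ulena is not Bralena; base rate stands.
Additional duty on 2873.31.69 from Ulena: +19.3%. Applied ad valorem rate: 6.5% + 19.3% = 25.8%.
Duty = $334,249.65 × 25.8% + 1,827 × $0.59 = $87,314.34.
Total = $10,871.52 + $87,314.34 = $98,185.86.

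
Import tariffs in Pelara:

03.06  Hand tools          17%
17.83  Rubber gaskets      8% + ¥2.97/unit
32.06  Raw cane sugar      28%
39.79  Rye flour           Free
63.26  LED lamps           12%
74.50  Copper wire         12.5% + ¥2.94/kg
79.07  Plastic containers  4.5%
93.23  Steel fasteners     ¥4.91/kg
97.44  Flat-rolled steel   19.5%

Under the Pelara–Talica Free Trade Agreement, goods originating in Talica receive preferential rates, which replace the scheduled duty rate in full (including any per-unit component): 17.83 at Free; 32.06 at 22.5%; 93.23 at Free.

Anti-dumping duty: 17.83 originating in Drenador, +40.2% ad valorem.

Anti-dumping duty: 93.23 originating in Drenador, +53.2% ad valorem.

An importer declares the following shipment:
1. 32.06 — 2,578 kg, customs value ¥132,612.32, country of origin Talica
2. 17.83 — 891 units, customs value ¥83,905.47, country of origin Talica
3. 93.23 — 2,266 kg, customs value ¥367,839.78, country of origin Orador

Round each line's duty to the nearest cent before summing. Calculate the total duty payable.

Line 1 (32.06, Talica, 2,578 kg, ¥132,612.32):
Base rate for 32.06 is 28%.
Origin Talica qualifies under the Pelara–Talica agreement and 32.06 is covered: preferential rate 22.5% applies instead.
Duty = ¥132,612.32 × 22.5% = ¥29,837.77.
Line 2 (17.83, Talica, 891 units, ¥83,905.47):
Base rate for 17.83 is 8% + ¥2.97/unit.
Origin Talica qualifies under the Pelara–Talica agreement and 17.83 is covered: preferential rate Free applies instead.
The additional-duty order on 17.83 targets Drenador, not Talica; it does not apply.
Duty = ¥83,905.47 × 0% = ¥0.00.
Line 3 (93.23, Orador, 2,266 kg, ¥367,839.78):
Base rate for 93.23 is ¥4.91/kg.
93.23 has an FTA preferential rate, but origin Orador is not Talica; base rate stands.
The additional-duty order on 93.23 targets Drenador, not Orador; it does not apply.
Duty = 2,266 × ¥4.91 = ¥11,126.06.
Total = ¥29,837.77 + ¥0.00 + ¥11,126.06 = ¥40,963.83.

¥40,963.83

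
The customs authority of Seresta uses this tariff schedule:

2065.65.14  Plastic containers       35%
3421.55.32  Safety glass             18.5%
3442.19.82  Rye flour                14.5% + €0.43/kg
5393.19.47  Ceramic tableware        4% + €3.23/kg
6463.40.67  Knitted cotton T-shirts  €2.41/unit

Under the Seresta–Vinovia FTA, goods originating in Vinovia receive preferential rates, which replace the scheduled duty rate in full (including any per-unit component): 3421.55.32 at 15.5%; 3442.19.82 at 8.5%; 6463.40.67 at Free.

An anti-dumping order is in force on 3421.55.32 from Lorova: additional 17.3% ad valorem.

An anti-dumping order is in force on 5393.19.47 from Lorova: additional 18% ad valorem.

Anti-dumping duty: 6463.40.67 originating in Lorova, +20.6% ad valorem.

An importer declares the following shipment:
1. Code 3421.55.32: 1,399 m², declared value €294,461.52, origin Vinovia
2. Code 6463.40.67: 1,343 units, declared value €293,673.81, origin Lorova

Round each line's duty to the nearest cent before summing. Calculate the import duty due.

€109,374.97

Line 1 (3421.55.32, Vinovia, 1,399 m², €294,461.52):
Base rate for 3421.55.32 is 18.5%.
Origin Vinovia qualifies under the Seresta–Vinovia agreement and 3421.55.32 is covered: preferential rate 15.5% applies instead.
The additional-duty order on 3421.55.32 targets Lorova, not Vinovia; it does not apply.
Duty = €294,461.52 × 15.5% = €45,641.54.
Line 2 (6463.40.67, Lorova, 1,343 units, €293,673.81):
Base rate for 6463.40.67 is €2.41/unit.
6463.40.67 has an FTA preferential rate, but origin Lorova is not Vinovia; base rate stands.
Additional duty on 6463.40.67 from Lorova: +20.6% ad valorem. Applied ad valorem rate = 20.6%.
Duty = €293,673.81 × 20.6% + 1,343 × €2.41 = €63,733.43.
Total = €45,641.54 + €63,733.43 = €109,374.97.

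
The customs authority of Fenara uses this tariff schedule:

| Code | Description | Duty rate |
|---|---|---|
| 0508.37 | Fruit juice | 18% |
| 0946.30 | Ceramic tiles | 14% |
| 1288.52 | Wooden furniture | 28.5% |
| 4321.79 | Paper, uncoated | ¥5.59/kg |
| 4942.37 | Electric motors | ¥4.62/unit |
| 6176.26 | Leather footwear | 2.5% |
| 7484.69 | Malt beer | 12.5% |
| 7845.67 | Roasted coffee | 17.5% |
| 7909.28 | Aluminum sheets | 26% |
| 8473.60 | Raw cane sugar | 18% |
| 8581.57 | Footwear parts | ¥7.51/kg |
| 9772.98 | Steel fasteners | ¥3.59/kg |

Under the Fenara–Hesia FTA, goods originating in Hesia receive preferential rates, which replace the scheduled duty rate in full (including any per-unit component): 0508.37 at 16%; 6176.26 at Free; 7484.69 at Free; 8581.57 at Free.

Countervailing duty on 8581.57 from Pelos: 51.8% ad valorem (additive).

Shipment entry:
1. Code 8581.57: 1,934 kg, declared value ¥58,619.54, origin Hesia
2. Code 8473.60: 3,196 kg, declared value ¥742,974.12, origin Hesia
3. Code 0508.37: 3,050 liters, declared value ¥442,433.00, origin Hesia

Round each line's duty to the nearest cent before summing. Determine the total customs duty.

Line 1 (8581.57, Hesia, 1,934 kg, ¥58,619.54):
Base rate for 8581.57 is ¥7.51/kg.
Origin Hesia qualifies under the Fenara–Hesia agreement and 8581.57 is covered: preferential rate Free applies instead.
The additional-duty order on 8581.57 targets Pelos, not Hesia; it does not apply.
Duty = ¥58,619.54 × 0% = ¥0.00.
Line 2 (8473.60, Hesia, 3,196 kg, ¥742,974.12):
Base rate for 8473.60 is 18%.
Origin Hesia is the FTA partner but 8473.60 is not on the preference list; base rate stands.
Duty = ¥742,974.12 × 18% = ¥133,735.34.
Line 3 (0508.37, Hesia, 3,050 liters, ¥442,433.00):
Base rate for 0508.37 is 18%.
Origin Hesia qualifies under the Fenara–Hesia agreement and 0508.37 is covered: preferential rate 16% applies instead.
Duty = ¥442,433.00 × 16% = ¥70,789.28.
Total = ¥0.00 + ¥133,735.34 + ¥70,789.28 = ¥204,524.62.

¥204,524.62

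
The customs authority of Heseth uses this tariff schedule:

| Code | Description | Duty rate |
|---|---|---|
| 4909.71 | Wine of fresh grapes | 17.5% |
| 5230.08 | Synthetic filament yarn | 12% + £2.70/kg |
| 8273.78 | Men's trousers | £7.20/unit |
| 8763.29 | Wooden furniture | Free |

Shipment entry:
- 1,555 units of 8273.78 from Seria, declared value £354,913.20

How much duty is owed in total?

£11,196.00

Line 1 (8273.78, Seria, 1,555 units, £354,913.20):
Base rate for 8273.78 is £7.20/unit.
Duty = 1,555 × £7.20 = £11,196.00.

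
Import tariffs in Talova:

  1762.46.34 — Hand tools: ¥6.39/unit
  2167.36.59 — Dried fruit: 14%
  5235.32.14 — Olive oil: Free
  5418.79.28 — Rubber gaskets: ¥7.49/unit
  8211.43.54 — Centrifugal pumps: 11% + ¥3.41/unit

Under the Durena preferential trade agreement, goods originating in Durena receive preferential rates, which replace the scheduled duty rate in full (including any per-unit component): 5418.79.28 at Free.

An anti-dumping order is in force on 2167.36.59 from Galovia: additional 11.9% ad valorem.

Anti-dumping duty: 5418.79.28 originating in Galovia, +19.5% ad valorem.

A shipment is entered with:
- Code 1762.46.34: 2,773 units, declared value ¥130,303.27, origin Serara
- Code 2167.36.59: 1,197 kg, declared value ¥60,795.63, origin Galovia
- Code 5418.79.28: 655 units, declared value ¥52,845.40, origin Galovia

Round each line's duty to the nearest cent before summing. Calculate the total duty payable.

Line 1 (1762.46.34, Serara, 2,773 units, ¥130,303.27):
Base rate for 1762.46.34 is ¥6.39/unit.
Duty = 2,773 × ¥6.39 = ¥17,719.47.
Line 2 (2167.36.59, Galovia, 1,197 kg, ¥60,795.63):
Base rate for 2167.36.59 is 14%.
Additional duty on 2167.36.59 from Galovia: +11.9%. Applied ad valorem rate: 14% + 11.9% = 25.9%.
Duty = ¥60,795.63 × 25.9% = ¥15,746.07.
Line 3 (5418.79.28, Galovia, 655 units, ¥52,845.40):
Base rate for 5418.79.28 is ¥7.49/unit.
5418.79.28 has an FTA preferential rate, but origin Galovia is not Durena; base rate stands.
Additional duty on 5418.79.28 from Galovia: +19.5% ad valorem. Applied ad valorem rate = 19.5%.
Duty = ¥52,845.40 × 19.5% + 655 × ¥7.49 = ¥15,210.80.
Total = ¥17,719.47 + ¥15,746.07 + ¥15,210.80 = ¥48,676.34.

¥48,676.34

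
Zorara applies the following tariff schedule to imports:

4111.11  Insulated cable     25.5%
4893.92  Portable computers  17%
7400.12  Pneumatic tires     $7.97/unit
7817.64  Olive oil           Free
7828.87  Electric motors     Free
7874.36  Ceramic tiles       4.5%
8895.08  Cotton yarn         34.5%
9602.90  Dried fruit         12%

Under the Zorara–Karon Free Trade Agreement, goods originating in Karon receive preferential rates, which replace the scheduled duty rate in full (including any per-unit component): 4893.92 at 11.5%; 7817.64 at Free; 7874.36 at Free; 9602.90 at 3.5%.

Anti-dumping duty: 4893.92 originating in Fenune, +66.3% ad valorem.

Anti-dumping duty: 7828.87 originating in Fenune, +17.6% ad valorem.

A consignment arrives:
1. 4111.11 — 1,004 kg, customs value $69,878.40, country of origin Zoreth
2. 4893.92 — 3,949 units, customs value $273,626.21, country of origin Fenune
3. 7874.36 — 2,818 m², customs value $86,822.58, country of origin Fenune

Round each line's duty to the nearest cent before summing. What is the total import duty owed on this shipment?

Line 1 (4111.11, Zoreth, 1,004 kg, $69,878.40):
Base rate for 4111.11 is 25.5%.
Duty = $69,878.40 × 25.5% = $17,818.99.
Line 2 (4893.92, Fenune, 3,949 units, $273,626.21):
Base rate for 4893.92 is 17%.
4893.92 has an FTA preferential rate, but origin Fenune is not Karon; base rate stands.
Additional duty on 4893.92 from Fenune: +66.3%. Applied ad valorem rate: 17% + 66.3% = 83.3%.
Duty = $273,626.21 × 83.3% = $227,930.63.
Line 3 (7874.36, Fenune, 2,818 m², $86,822.58):
Base rate for 7874.36 is 4.5%.
7874.36 has an FTA preferential rate, but origin Fenune is not Karon; base rate stands.
Duty = $86,822.58 × 4.5% = $3,907.02.
Total = $17,818.99 + $227,930.63 + $3,907.02 = $249,656.64.

$249,656.64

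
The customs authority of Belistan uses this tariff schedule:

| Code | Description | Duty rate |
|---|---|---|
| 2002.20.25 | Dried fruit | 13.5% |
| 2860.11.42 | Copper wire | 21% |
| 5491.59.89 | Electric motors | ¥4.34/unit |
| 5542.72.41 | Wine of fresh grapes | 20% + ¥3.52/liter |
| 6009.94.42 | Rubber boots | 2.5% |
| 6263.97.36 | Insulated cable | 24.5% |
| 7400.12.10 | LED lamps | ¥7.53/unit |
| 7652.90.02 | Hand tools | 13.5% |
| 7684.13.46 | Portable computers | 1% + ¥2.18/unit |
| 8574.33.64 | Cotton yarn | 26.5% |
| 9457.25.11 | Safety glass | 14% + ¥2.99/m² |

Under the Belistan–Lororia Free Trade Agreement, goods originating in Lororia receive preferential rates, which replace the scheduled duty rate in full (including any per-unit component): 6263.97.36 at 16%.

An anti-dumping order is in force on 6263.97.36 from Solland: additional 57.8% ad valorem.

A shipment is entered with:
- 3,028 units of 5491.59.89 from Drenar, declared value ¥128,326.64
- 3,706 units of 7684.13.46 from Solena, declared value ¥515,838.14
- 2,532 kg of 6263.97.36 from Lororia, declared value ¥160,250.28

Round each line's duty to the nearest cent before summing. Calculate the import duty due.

Line 1 (5491.59.89, Drenar, 3,028 units, ¥128,326.64):
Base rate for 5491.59.89 is ¥4.34/unit.
Duty = 3,028 × ¥4.34 = ¥13,141.52.
Line 2 (7684.13.46, Solena, 3,706 units, ¥515,838.14):
Base rate for 7684.13.46 is 1% + ¥2.18/unit.
Duty = ¥515,838.14 × 1% + 3,706 × ¥2.18 = ¥13,237.46.
Line 3 (6263.97.36, Lororia, 2,532 kg, ¥160,250.28):
Base rate for 6263.97.36 is 24.5%.
Origin Lororia qualifies under the Belistan–Lororia agreement and 6263.97.36 is covered: preferential rate 16% applies instead.
The additional-duty order on 6263.97.36 targets Solland, not Lororia; it does not apply.
Duty = ¥160,250.28 × 16% = ¥25,640.04.
Total = ¥13,141.52 + ¥13,237.46 + ¥25,640.04 = ¥52,019.02.

¥52,019.02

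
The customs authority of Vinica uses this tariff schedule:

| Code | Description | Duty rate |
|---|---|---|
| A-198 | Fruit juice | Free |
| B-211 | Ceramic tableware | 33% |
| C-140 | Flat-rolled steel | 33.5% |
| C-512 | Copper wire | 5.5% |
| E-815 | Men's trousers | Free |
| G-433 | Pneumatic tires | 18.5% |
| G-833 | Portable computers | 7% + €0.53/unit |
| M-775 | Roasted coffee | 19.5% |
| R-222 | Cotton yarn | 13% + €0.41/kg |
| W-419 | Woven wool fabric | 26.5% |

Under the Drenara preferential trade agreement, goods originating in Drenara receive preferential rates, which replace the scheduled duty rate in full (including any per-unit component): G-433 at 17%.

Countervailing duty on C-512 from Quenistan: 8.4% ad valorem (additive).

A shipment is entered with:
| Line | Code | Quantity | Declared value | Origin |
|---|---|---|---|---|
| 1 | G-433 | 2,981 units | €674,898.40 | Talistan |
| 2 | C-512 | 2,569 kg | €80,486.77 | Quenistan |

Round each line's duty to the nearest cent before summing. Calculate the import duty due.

Line 1 (G-433, Talistan, 2,981 units, €674,898.40):
Base rate for G-433 is 18.5%.
G-433 has an FTA preferential rate, but origin Talistan is not Drenara; base rate stands.
Duty = €674,898.40 × 18.5% = €124,856.20.
Line 2 (C-512, Quenistan, 2,569 kg, €80,486.77):
Base rate for C-512 is 5.5%.
Additional duty on C-512 from Quenistan: +8.4%. Applied ad valorem rate: 5.5% + 8.4% = 13.9%.
Duty = €80,486.77 × 13.9% = €11,187.66.
Total = €124,856.20 + €11,187.66 = €136,043.86.

€136,043.86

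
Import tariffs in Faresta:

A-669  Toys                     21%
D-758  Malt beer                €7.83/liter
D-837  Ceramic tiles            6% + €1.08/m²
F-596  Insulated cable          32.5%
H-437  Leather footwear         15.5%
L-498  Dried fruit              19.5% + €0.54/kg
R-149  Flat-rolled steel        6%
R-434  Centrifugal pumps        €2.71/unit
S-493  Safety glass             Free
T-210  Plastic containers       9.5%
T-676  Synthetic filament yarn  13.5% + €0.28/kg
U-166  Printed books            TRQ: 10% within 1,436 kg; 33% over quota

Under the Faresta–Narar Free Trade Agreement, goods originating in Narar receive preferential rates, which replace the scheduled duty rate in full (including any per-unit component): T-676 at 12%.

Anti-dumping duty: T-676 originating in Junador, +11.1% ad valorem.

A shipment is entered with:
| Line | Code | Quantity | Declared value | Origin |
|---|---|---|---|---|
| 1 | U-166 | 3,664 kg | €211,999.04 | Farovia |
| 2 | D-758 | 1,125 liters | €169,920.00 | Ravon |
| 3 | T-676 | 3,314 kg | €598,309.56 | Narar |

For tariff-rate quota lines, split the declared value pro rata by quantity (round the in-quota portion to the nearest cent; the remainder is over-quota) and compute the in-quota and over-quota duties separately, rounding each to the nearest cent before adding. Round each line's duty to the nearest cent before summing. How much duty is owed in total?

Line 1 (U-166, Farovia, 3,664 kg, €211,999.04):
Code U-166 is under a tariff-rate quota (threshold 1,436 kg). In-quota: 1,436 kg at 10%; over-quota: 2,228 kg at 33%.
Pro-rata value split: in-quota = €211,999.04 × 1,436/3,664 = €83,086.96; over-quota = €211,999.04 − €83,086.96 = €128,912.08.
In-quota duty = €83,086.96 × 10% = €8,308.70. Over-quota duty = €128,912.08 × 33% = €42,540.99.
Line duty = €8,308.70 + €42,540.99 = €50,849.69.
Line 2 (D-758, Ravon, 1,125 liters, €169,920.00):
Base rate for D-758 is €7.83/liter.
Duty = 1,125 × €7.83 = €8,808.75.
Line 3 (T-676, Narar, 3,314 kg, €598,309.56):
Base rate for T-676 is 13.5% + €0.28/kg.
Origin Narar qualifies under the Faresta–Narar agreement and T-676 is covered: preferential rate 12% applies instead.
The additional-duty order on T-676 targets Junador, not Narar; it does not apply.
Duty = €598,309.56 × 12% = €71,797.15.
Total = €50,849.69 + €8,808.75 + €71,797.15 = €131,455.59.

€131,455.59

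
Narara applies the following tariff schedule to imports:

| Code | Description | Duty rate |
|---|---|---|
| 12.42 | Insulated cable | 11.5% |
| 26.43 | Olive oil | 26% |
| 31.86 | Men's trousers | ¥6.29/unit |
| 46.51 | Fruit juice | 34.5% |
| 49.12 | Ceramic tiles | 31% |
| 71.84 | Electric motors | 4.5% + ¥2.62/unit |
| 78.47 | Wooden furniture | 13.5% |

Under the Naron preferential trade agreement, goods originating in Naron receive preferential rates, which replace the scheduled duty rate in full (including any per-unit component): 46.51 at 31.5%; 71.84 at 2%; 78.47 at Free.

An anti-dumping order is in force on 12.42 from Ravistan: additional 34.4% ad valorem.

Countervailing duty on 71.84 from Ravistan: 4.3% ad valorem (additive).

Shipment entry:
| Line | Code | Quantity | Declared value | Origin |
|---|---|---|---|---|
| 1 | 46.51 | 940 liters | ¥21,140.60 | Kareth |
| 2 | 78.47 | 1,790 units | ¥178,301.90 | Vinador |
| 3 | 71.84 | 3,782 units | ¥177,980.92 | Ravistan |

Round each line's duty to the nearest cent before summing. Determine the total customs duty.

¥56,935.43

Line 1 (46.51, Kareth, 940 liters, ¥21,140.60):
Base rate for 46.51 is 34.5%.
46.51 has an FTA preferential rate, but origin Kareth is not Naron; base rate stands.
Duty = ¥21,140.60 × 34.5% = ¥7,293.51.
Line 2 (78.47, Vinador, 1,790 units, ¥178,301.90):
Base rate for 78.47 is 13.5%.
78.47 has an FTA preferential rate, but origin Vinador is not Naron; base rate stands.
Duty = ¥178,301.90 × 13.5% = ¥24,070.76.
Line 3 (71.84, Ravistan, 3,782 units, ¥177,980.92):
Base rate for 71.84 is 4.5% + ¥2.62/unit.
71.84 has an FTA preferential rate, but origin Ravistan is not Naron; base rate stands.
Additional duty on 71.84 from Ravistan: +4.3%. Applied ad valorem rate: 4.5% + 4.3% = 8.8%.
Duty = ¥177,980.92 × 8.8% + 3,782 × ¥2.62 = ¥25,571.16.
Total = ¥7,293.51 + ¥24,070.76 + ¥25,571.16 = ¥56,935.43.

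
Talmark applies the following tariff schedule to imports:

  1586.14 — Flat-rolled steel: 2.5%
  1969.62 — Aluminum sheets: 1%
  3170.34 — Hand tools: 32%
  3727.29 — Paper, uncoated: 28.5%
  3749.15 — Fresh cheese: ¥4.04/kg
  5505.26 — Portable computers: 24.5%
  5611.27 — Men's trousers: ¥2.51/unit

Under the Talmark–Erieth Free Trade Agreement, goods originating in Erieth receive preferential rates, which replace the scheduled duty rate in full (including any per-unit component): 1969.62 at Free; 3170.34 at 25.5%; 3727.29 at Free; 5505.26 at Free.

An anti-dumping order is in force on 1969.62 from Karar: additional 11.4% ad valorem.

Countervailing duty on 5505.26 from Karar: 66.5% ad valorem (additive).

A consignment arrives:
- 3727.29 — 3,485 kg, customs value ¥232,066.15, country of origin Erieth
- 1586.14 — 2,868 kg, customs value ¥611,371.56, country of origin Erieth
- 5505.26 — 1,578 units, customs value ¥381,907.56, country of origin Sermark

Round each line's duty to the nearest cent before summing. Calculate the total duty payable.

¥108,851.64

Line 1 (3727.29, Erieth, 3,485 kg, ¥232,066.15):
Base rate for 3727.29 is 28.5%.
Origin Erieth qualifies under the Talmark–Erieth agreement and 3727.29 is covered: preferential rate Free applies instead.
Duty = ¥232,066.15 × 0% = ¥0.00.
Line 2 (1586.14, Erieth, 2,868 kg, ¥611,371.56):
Base rate for 1586.14 is 2.5%.
Origin Erieth is the FTA partner but 1586.14 is not on the preference list; base rate stands.
Duty = ¥611,371.56 × 2.5% = ¥15,284.29.
Line 3 (5505.26, Sermark, 1,578 units, ¥381,907.56):
Base rate for 5505.26 is 24.5%.
5505.26 has an FTA preferential rate, but origin Sermark is not Erieth; base rate stands.
The additional-duty order on 5505.26 targets Karar, not Sermark; it does not apply.
Duty = ¥381,907.56 × 24.5% = ¥93,567.35.
Total = ¥0.00 + ¥15,284.29 + ¥93,567.35 = ¥108,851.64.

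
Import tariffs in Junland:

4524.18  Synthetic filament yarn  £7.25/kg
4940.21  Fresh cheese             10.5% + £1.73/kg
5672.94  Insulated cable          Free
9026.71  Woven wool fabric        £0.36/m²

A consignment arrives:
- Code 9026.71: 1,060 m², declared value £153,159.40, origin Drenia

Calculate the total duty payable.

Line 1 (9026.71, Drenia, 1,060 m², £153,159.40):
Base rate for 9026.71 is £0.36/m².
Duty = 1,060 × £0.36 = £381.60.

£381.60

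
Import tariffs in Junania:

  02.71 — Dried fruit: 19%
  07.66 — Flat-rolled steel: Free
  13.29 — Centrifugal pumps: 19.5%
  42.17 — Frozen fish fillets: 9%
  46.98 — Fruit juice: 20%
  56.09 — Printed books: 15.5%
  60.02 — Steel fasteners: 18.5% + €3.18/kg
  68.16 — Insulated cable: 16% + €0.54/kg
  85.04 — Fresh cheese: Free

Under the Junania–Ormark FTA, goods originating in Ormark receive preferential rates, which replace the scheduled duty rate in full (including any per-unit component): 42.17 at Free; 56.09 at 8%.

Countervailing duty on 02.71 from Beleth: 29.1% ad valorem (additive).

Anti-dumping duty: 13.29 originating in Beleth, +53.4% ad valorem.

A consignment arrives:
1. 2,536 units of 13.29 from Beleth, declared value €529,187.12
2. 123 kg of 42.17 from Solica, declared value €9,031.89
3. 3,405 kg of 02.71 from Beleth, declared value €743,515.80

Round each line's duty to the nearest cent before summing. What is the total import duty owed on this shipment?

Line 1 (13.29, Beleth, 2,536 units, €529,187.12):
Base rate for 13.29 is 19.5%.
Additional duty on 13.29 from Beleth: +53.4%. Applied ad valorem rate: 19.5% + 53.4% = 72.9%.
Duty = €529,187.12 × 72.9% = €385,777.41.
Line 2 (42.17, Solica, 123 kg, €9,031.89):
Base rate for 42.17 is 9%.
42.17 has an FTA preferential rate, but origin Solica is not Ormark; base rate stands.
Duty = €9,031.89 × 9% = €812.87.
Line 3 (02.71, Beleth, 3,405 kg, €743,515.80):
Base rate for 02.71 is 19%.
Additional duty on 02.71 from Beleth: +29.1%. Applied ad valorem rate: 19% + 29.1% = 48.1%.
Duty = €743,515.80 × 48.1% = €357,631.10.
Total = €385,777.41 + €812.87 + €357,631.10 = €744,221.38.

€744,221.38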